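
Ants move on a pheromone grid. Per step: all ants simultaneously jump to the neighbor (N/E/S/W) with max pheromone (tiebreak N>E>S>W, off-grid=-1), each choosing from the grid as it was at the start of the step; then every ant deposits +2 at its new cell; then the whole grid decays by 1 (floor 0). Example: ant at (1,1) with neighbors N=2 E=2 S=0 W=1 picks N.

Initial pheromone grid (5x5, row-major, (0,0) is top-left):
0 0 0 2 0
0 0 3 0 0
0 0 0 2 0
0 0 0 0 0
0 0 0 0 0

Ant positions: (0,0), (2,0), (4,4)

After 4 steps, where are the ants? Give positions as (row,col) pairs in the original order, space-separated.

Step 1: ant0:(0,0)->E->(0,1) | ant1:(2,0)->N->(1,0) | ant2:(4,4)->N->(3,4)
  grid max=2 at (1,2)
Step 2: ant0:(0,1)->E->(0,2) | ant1:(1,0)->N->(0,0) | ant2:(3,4)->N->(2,4)
  grid max=1 at (0,0)
Step 3: ant0:(0,2)->S->(1,2) | ant1:(0,0)->E->(0,1) | ant2:(2,4)->N->(1,4)
  grid max=2 at (1,2)
Step 4: ant0:(1,2)->N->(0,2) | ant1:(0,1)->E->(0,2) | ant2:(1,4)->N->(0,4)
  grid max=3 at (0,2)

(0,2) (0,2) (0,4)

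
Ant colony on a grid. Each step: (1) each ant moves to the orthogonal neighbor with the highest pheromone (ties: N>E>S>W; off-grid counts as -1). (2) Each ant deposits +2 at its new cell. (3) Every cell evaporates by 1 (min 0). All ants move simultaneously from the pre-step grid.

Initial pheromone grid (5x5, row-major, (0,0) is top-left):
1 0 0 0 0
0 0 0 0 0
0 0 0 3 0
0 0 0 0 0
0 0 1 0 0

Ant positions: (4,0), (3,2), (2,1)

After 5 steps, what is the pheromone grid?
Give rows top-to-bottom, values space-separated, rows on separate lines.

After step 1: ants at (3,0),(4,2),(1,1)
  0 0 0 0 0
  0 1 0 0 0
  0 0 0 2 0
  1 0 0 0 0
  0 0 2 0 0
After step 2: ants at (2,0),(3,2),(0,1)
  0 1 0 0 0
  0 0 0 0 0
  1 0 0 1 0
  0 0 1 0 0
  0 0 1 0 0
After step 3: ants at (1,0),(4,2),(0,2)
  0 0 1 0 0
  1 0 0 0 0
  0 0 0 0 0
  0 0 0 0 0
  0 0 2 0 0
After step 4: ants at (0,0),(3,2),(0,3)
  1 0 0 1 0
  0 0 0 0 0
  0 0 0 0 0
  0 0 1 0 0
  0 0 1 0 0
After step 5: ants at (0,1),(4,2),(0,4)
  0 1 0 0 1
  0 0 0 0 0
  0 0 0 0 0
  0 0 0 0 0
  0 0 2 0 0

0 1 0 0 1
0 0 0 0 0
0 0 0 0 0
0 0 0 0 0
0 0 2 0 0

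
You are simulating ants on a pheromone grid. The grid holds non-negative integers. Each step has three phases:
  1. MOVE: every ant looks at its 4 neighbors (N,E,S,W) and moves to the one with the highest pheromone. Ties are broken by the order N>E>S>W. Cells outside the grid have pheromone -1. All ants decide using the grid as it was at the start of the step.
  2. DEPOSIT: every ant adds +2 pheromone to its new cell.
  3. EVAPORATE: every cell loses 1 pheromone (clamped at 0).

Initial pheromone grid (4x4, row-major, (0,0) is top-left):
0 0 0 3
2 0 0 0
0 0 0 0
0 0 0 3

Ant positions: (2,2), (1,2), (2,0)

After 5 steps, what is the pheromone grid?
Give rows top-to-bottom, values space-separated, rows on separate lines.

After step 1: ants at (1,2),(0,2),(1,0)
  0 0 1 2
  3 0 1 0
  0 0 0 0
  0 0 0 2
After step 2: ants at (0,2),(0,3),(0,0)
  1 0 2 3
  2 0 0 0
  0 0 0 0
  0 0 0 1
After step 3: ants at (0,3),(0,2),(1,0)
  0 0 3 4
  3 0 0 0
  0 0 0 0
  0 0 0 0
After step 4: ants at (0,2),(0,3),(0,0)
  1 0 4 5
  2 0 0 0
  0 0 0 0
  0 0 0 0
After step 5: ants at (0,3),(0,2),(1,0)
  0 0 5 6
  3 0 0 0
  0 0 0 0
  0 0 0 0

0 0 5 6
3 0 0 0
0 0 0 0
0 0 0 0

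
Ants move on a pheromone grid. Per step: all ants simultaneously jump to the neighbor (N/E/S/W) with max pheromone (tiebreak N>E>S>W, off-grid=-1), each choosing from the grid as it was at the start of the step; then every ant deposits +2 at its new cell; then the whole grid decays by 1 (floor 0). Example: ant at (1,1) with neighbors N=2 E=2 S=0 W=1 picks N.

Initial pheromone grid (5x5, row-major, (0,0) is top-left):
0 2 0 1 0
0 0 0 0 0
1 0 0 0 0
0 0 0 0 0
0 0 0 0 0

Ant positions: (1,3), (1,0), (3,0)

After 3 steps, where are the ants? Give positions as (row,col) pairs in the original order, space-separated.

Step 1: ant0:(1,3)->N->(0,3) | ant1:(1,0)->S->(2,0) | ant2:(3,0)->N->(2,0)
  grid max=4 at (2,0)
Step 2: ant0:(0,3)->E->(0,4) | ant1:(2,0)->N->(1,0) | ant2:(2,0)->N->(1,0)
  grid max=3 at (1,0)
Step 3: ant0:(0,4)->W->(0,3) | ant1:(1,0)->S->(2,0) | ant2:(1,0)->S->(2,0)
  grid max=6 at (2,0)

(0,3) (2,0) (2,0)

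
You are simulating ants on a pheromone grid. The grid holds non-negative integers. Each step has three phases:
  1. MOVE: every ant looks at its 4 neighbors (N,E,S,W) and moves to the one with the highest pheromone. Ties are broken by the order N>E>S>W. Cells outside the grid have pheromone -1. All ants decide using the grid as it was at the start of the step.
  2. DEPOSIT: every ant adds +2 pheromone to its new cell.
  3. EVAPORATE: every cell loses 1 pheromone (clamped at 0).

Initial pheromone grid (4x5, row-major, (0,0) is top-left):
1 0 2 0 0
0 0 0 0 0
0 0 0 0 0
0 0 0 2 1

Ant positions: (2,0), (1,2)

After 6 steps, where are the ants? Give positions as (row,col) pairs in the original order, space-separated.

Step 1: ant0:(2,0)->N->(1,0) | ant1:(1,2)->N->(0,2)
  grid max=3 at (0,2)
Step 2: ant0:(1,0)->N->(0,0) | ant1:(0,2)->E->(0,3)
  grid max=2 at (0,2)
Step 3: ant0:(0,0)->E->(0,1) | ant1:(0,3)->W->(0,2)
  grid max=3 at (0,2)
Step 4: ant0:(0,1)->E->(0,2) | ant1:(0,2)->W->(0,1)
  grid max=4 at (0,2)
Step 5: ant0:(0,2)->W->(0,1) | ant1:(0,1)->E->(0,2)
  grid max=5 at (0,2)
Step 6: ant0:(0,1)->E->(0,2) | ant1:(0,2)->W->(0,1)
  grid max=6 at (0,2)

(0,2) (0,1)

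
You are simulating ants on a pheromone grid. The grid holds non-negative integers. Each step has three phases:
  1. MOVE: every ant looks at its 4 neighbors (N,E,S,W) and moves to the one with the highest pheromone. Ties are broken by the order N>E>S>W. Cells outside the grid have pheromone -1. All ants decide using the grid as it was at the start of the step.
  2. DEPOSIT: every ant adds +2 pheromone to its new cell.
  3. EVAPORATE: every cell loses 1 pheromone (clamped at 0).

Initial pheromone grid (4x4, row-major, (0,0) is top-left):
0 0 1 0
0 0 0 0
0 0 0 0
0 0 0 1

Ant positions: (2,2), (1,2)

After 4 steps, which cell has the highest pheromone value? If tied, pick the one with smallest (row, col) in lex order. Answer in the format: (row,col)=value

Step 1: ant0:(2,2)->N->(1,2) | ant1:(1,2)->N->(0,2)
  grid max=2 at (0,2)
Step 2: ant0:(1,2)->N->(0,2) | ant1:(0,2)->S->(1,2)
  grid max=3 at (0,2)
Step 3: ant0:(0,2)->S->(1,2) | ant1:(1,2)->N->(0,2)
  grid max=4 at (0,2)
Step 4: ant0:(1,2)->N->(0,2) | ant1:(0,2)->S->(1,2)
  grid max=5 at (0,2)
Final grid:
  0 0 5 0
  0 0 4 0
  0 0 0 0
  0 0 0 0
Max pheromone 5 at (0,2)

Answer: (0,2)=5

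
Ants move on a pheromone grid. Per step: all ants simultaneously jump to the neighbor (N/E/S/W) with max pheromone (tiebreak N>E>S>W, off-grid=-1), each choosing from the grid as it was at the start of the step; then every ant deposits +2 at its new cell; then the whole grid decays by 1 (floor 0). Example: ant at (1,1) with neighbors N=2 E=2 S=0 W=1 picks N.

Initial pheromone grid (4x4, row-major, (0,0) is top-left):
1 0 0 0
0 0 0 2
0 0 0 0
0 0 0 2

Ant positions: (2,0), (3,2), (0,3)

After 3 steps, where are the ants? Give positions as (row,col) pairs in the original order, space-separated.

Step 1: ant0:(2,0)->N->(1,0) | ant1:(3,2)->E->(3,3) | ant2:(0,3)->S->(1,3)
  grid max=3 at (1,3)
Step 2: ant0:(1,0)->N->(0,0) | ant1:(3,3)->N->(2,3) | ant2:(1,3)->N->(0,3)
  grid max=2 at (1,3)
Step 3: ant0:(0,0)->E->(0,1) | ant1:(2,3)->N->(1,3) | ant2:(0,3)->S->(1,3)
  grid max=5 at (1,3)

(0,1) (1,3) (1,3)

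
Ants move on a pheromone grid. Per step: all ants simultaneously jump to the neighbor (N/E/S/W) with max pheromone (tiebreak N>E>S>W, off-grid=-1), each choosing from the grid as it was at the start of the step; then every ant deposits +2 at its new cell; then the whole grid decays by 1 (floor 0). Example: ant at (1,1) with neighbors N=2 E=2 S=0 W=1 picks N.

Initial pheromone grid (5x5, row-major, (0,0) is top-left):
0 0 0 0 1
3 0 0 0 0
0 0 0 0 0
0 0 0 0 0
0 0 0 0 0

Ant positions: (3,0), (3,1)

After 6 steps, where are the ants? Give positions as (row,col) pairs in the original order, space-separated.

Step 1: ant0:(3,0)->N->(2,0) | ant1:(3,1)->N->(2,1)
  grid max=2 at (1,0)
Step 2: ant0:(2,0)->N->(1,0) | ant1:(2,1)->W->(2,0)
  grid max=3 at (1,0)
Step 3: ant0:(1,0)->S->(2,0) | ant1:(2,0)->N->(1,0)
  grid max=4 at (1,0)
Step 4: ant0:(2,0)->N->(1,0) | ant1:(1,0)->S->(2,0)
  grid max=5 at (1,0)
Step 5: ant0:(1,0)->S->(2,0) | ant1:(2,0)->N->(1,0)
  grid max=6 at (1,0)
Step 6: ant0:(2,0)->N->(1,0) | ant1:(1,0)->S->(2,0)
  grid max=7 at (1,0)

(1,0) (2,0)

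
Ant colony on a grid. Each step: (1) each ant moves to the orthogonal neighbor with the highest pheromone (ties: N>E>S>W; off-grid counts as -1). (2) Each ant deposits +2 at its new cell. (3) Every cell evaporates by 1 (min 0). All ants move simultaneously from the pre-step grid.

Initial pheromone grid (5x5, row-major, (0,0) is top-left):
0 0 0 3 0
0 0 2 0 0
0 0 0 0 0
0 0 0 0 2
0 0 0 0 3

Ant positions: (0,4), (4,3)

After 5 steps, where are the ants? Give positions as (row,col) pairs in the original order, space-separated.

Step 1: ant0:(0,4)->W->(0,3) | ant1:(4,3)->E->(4,4)
  grid max=4 at (0,3)
Step 2: ant0:(0,3)->E->(0,4) | ant1:(4,4)->N->(3,4)
  grid max=3 at (0,3)
Step 3: ant0:(0,4)->W->(0,3) | ant1:(3,4)->S->(4,4)
  grid max=4 at (0,3)
Step 4: ant0:(0,3)->E->(0,4) | ant1:(4,4)->N->(3,4)
  grid max=3 at (0,3)
Step 5: ant0:(0,4)->W->(0,3) | ant1:(3,4)->S->(4,4)
  grid max=4 at (0,3)

(0,3) (4,4)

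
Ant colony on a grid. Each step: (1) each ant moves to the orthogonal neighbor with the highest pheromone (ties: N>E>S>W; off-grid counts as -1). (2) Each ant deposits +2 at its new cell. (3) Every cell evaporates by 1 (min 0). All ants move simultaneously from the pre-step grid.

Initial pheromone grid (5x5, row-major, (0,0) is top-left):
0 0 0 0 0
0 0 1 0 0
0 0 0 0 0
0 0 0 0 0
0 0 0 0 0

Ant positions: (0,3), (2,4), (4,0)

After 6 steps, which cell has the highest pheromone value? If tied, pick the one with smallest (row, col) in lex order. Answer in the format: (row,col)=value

Step 1: ant0:(0,3)->E->(0,4) | ant1:(2,4)->N->(1,4) | ant2:(4,0)->N->(3,0)
  grid max=1 at (0,4)
Step 2: ant0:(0,4)->S->(1,4) | ant1:(1,4)->N->(0,4) | ant2:(3,0)->N->(2,0)
  grid max=2 at (0,4)
Step 3: ant0:(1,4)->N->(0,4) | ant1:(0,4)->S->(1,4) | ant2:(2,0)->N->(1,0)
  grid max=3 at (0,4)
Step 4: ant0:(0,4)->S->(1,4) | ant1:(1,4)->N->(0,4) | ant2:(1,0)->N->(0,0)
  grid max=4 at (0,4)
Step 5: ant0:(1,4)->N->(0,4) | ant1:(0,4)->S->(1,4) | ant2:(0,0)->E->(0,1)
  grid max=5 at (0,4)
Step 6: ant0:(0,4)->S->(1,4) | ant1:(1,4)->N->(0,4) | ant2:(0,1)->E->(0,2)
  grid max=6 at (0,4)
Final grid:
  0 0 1 0 6
  0 0 0 0 6
  0 0 0 0 0
  0 0 0 0 0
  0 0 0 0 0
Max pheromone 6 at (0,4)

Answer: (0,4)=6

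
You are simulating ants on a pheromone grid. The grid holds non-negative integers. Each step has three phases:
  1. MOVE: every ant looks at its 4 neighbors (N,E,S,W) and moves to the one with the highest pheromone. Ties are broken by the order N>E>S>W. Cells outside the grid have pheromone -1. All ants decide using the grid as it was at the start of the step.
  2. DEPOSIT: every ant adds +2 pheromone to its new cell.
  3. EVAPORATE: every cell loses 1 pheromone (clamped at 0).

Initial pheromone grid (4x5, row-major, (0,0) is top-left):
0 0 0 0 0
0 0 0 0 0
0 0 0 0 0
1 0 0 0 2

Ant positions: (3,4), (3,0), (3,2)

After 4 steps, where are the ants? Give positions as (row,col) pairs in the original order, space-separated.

Step 1: ant0:(3,4)->N->(2,4) | ant1:(3,0)->N->(2,0) | ant2:(3,2)->N->(2,2)
  grid max=1 at (2,0)
Step 2: ant0:(2,4)->S->(3,4) | ant1:(2,0)->N->(1,0) | ant2:(2,2)->N->(1,2)
  grid max=2 at (3,4)
Step 3: ant0:(3,4)->N->(2,4) | ant1:(1,0)->N->(0,0) | ant2:(1,2)->N->(0,2)
  grid max=1 at (0,0)
Step 4: ant0:(2,4)->S->(3,4) | ant1:(0,0)->E->(0,1) | ant2:(0,2)->E->(0,3)
  grid max=2 at (3,4)

(3,4) (0,1) (0,3)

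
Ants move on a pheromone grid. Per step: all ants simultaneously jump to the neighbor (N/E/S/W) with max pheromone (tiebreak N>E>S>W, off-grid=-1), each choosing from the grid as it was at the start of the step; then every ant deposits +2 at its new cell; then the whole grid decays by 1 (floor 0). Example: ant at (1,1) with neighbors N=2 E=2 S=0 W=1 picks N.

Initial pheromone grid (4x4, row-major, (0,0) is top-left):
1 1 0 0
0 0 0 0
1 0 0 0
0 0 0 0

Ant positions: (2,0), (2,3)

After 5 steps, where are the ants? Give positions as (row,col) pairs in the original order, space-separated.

Step 1: ant0:(2,0)->N->(1,0) | ant1:(2,3)->N->(1,3)
  grid max=1 at (1,0)
Step 2: ant0:(1,0)->N->(0,0) | ant1:(1,3)->N->(0,3)
  grid max=1 at (0,0)
Step 3: ant0:(0,0)->E->(0,1) | ant1:(0,3)->S->(1,3)
  grid max=1 at (0,1)
Step 4: ant0:(0,1)->E->(0,2) | ant1:(1,3)->N->(0,3)
  grid max=1 at (0,2)
Step 5: ant0:(0,2)->E->(0,3) | ant1:(0,3)->W->(0,2)
  grid max=2 at (0,2)

(0,3) (0,2)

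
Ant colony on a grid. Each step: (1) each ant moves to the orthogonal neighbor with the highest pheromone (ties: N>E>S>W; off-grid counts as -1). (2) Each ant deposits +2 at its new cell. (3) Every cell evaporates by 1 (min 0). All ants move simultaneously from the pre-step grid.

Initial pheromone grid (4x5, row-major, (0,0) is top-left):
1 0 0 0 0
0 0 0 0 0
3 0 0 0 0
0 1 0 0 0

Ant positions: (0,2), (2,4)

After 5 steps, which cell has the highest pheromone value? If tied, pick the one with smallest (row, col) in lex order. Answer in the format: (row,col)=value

Answer: (1,4)=5

Derivation:
Step 1: ant0:(0,2)->E->(0,3) | ant1:(2,4)->N->(1,4)
  grid max=2 at (2,0)
Step 2: ant0:(0,3)->E->(0,4) | ant1:(1,4)->N->(0,4)
  grid max=3 at (0,4)
Step 3: ant0:(0,4)->S->(1,4) | ant1:(0,4)->S->(1,4)
  grid max=3 at (1,4)
Step 4: ant0:(1,4)->N->(0,4) | ant1:(1,4)->N->(0,4)
  grid max=5 at (0,4)
Step 5: ant0:(0,4)->S->(1,4) | ant1:(0,4)->S->(1,4)
  grid max=5 at (1,4)
Final grid:
  0 0 0 0 4
  0 0 0 0 5
  0 0 0 0 0
  0 0 0 0 0
Max pheromone 5 at (1,4)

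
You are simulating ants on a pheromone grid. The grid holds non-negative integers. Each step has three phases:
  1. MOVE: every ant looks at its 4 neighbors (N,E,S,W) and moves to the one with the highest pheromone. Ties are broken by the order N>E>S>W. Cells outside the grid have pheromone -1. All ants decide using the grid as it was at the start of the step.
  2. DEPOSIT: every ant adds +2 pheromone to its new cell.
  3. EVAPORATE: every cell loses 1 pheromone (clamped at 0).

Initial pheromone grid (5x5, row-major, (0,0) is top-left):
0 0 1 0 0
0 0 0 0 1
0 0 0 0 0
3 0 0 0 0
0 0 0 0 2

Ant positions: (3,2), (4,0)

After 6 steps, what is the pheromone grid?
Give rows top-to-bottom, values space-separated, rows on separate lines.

After step 1: ants at (2,2),(3,0)
  0 0 0 0 0
  0 0 0 0 0
  0 0 1 0 0
  4 0 0 0 0
  0 0 0 0 1
After step 2: ants at (1,2),(2,0)
  0 0 0 0 0
  0 0 1 0 0
  1 0 0 0 0
  3 0 0 0 0
  0 0 0 0 0
After step 3: ants at (0,2),(3,0)
  0 0 1 0 0
  0 0 0 0 0
  0 0 0 0 0
  4 0 0 0 0
  0 0 0 0 0
After step 4: ants at (0,3),(2,0)
  0 0 0 1 0
  0 0 0 0 0
  1 0 0 0 0
  3 0 0 0 0
  0 0 0 0 0
After step 5: ants at (0,4),(3,0)
  0 0 0 0 1
  0 0 0 0 0
  0 0 0 0 0
  4 0 0 0 0
  0 0 0 0 0
After step 6: ants at (1,4),(2,0)
  0 0 0 0 0
  0 0 0 0 1
  1 0 0 0 0
  3 0 0 0 0
  0 0 0 0 0

0 0 0 0 0
0 0 0 0 1
1 0 0 0 0
3 0 0 0 0
0 0 0 0 0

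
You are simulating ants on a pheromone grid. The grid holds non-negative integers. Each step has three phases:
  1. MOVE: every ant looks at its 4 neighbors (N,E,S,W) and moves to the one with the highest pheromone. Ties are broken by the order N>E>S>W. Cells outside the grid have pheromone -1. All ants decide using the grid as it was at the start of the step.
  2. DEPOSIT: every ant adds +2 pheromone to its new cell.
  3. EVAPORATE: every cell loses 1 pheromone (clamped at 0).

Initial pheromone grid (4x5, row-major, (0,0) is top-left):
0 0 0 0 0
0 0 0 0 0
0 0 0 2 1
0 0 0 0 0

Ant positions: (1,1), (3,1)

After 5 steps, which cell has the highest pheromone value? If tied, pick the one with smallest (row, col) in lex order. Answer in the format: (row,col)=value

Answer: (0,3)=1

Derivation:
Step 1: ant0:(1,1)->N->(0,1) | ant1:(3,1)->N->(2,1)
  grid max=1 at (0,1)
Step 2: ant0:(0,1)->E->(0,2) | ant1:(2,1)->N->(1,1)
  grid max=1 at (0,2)
Step 3: ant0:(0,2)->E->(0,3) | ant1:(1,1)->N->(0,1)
  grid max=1 at (0,1)
Step 4: ant0:(0,3)->E->(0,4) | ant1:(0,1)->E->(0,2)
  grid max=1 at (0,2)
Step 5: ant0:(0,4)->S->(1,4) | ant1:(0,2)->E->(0,3)
  grid max=1 at (0,3)
Final grid:
  0 0 0 1 0
  0 0 0 0 1
  0 0 0 0 0
  0 0 0 0 0
Max pheromone 1 at (0,3)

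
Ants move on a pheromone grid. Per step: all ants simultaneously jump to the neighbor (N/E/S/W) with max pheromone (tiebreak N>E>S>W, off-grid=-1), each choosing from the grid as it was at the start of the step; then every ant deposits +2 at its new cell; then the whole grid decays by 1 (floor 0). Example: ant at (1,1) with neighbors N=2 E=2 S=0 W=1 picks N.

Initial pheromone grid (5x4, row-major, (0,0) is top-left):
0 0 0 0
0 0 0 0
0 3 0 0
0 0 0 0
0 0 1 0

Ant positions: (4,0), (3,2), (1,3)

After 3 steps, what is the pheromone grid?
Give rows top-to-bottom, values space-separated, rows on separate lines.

After step 1: ants at (3,0),(4,2),(0,3)
  0 0 0 1
  0 0 0 0
  0 2 0 0
  1 0 0 0
  0 0 2 0
After step 2: ants at (2,0),(3,2),(1,3)
  0 0 0 0
  0 0 0 1
  1 1 0 0
  0 0 1 0
  0 0 1 0
After step 3: ants at (2,1),(4,2),(0,3)
  0 0 0 1
  0 0 0 0
  0 2 0 0
  0 0 0 0
  0 0 2 0

0 0 0 1
0 0 0 0
0 2 0 0
0 0 0 0
0 0 2 0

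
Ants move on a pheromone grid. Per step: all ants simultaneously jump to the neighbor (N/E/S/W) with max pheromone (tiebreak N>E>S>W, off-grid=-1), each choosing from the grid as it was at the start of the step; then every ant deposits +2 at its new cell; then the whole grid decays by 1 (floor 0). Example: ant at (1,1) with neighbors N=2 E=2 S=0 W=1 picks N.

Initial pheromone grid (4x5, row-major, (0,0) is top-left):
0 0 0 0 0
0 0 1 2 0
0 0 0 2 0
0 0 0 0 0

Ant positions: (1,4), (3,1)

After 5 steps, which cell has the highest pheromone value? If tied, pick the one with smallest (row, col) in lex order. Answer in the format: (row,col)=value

Answer: (1,3)=3

Derivation:
Step 1: ant0:(1,4)->W->(1,3) | ant1:(3,1)->N->(2,1)
  grid max=3 at (1,3)
Step 2: ant0:(1,3)->S->(2,3) | ant1:(2,1)->N->(1,1)
  grid max=2 at (1,3)
Step 3: ant0:(2,3)->N->(1,3) | ant1:(1,1)->N->(0,1)
  grid max=3 at (1,3)
Step 4: ant0:(1,3)->S->(2,3) | ant1:(0,1)->E->(0,2)
  grid max=2 at (1,3)
Step 5: ant0:(2,3)->N->(1,3) | ant1:(0,2)->E->(0,3)
  grid max=3 at (1,3)
Final grid:
  0 0 0 1 0
  0 0 0 3 0
  0 0 0 1 0
  0 0 0 0 0
Max pheromone 3 at (1,3)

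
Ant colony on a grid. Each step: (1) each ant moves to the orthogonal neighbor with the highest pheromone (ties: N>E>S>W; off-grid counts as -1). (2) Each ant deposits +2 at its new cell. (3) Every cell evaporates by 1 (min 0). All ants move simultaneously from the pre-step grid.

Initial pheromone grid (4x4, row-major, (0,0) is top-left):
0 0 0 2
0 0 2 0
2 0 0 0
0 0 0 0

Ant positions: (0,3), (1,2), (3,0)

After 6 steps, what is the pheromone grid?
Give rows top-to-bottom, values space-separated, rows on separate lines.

After step 1: ants at (1,3),(0,2),(2,0)
  0 0 1 1
  0 0 1 1
  3 0 0 0
  0 0 0 0
After step 2: ants at (0,3),(0,3),(1,0)
  0 0 0 4
  1 0 0 0
  2 0 0 0
  0 0 0 0
After step 3: ants at (1,3),(1,3),(2,0)
  0 0 0 3
  0 0 0 3
  3 0 0 0
  0 0 0 0
After step 4: ants at (0,3),(0,3),(1,0)
  0 0 0 6
  1 0 0 2
  2 0 0 0
  0 0 0 0
After step 5: ants at (1,3),(1,3),(2,0)
  0 0 0 5
  0 0 0 5
  3 0 0 0
  0 0 0 0
After step 6: ants at (0,3),(0,3),(1,0)
  0 0 0 8
  1 0 0 4
  2 0 0 0
  0 0 0 0

0 0 0 8
1 0 0 4
2 0 0 0
0 0 0 0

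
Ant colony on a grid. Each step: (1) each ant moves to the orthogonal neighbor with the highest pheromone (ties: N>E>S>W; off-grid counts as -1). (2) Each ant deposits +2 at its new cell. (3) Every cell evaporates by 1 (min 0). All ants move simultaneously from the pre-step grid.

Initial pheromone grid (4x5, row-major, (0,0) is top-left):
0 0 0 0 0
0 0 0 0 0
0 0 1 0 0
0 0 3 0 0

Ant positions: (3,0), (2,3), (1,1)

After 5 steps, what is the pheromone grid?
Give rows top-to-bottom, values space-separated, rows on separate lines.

After step 1: ants at (2,0),(2,2),(0,1)
  0 1 0 0 0
  0 0 0 0 0
  1 0 2 0 0
  0 0 2 0 0
After step 2: ants at (1,0),(3,2),(0,2)
  0 0 1 0 0
  1 0 0 0 0
  0 0 1 0 0
  0 0 3 0 0
After step 3: ants at (0,0),(2,2),(0,3)
  1 0 0 1 0
  0 0 0 0 0
  0 0 2 0 0
  0 0 2 0 0
After step 4: ants at (0,1),(3,2),(0,4)
  0 1 0 0 1
  0 0 0 0 0
  0 0 1 0 0
  0 0 3 0 0
After step 5: ants at (0,2),(2,2),(1,4)
  0 0 1 0 0
  0 0 0 0 1
  0 0 2 0 0
  0 0 2 0 0

0 0 1 0 0
0 0 0 0 1
0 0 2 0 0
0 0 2 0 0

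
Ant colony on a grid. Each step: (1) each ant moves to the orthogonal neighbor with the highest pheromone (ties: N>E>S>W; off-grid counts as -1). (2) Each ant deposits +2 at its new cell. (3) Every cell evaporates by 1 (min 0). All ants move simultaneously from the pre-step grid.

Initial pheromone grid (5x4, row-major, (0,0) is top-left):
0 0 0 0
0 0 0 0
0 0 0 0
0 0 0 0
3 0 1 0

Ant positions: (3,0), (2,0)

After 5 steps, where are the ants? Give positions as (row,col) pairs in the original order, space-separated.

Step 1: ant0:(3,0)->S->(4,0) | ant1:(2,0)->N->(1,0)
  grid max=4 at (4,0)
Step 2: ant0:(4,0)->N->(3,0) | ant1:(1,0)->N->(0,0)
  grid max=3 at (4,0)
Step 3: ant0:(3,0)->S->(4,0) | ant1:(0,0)->E->(0,1)
  grid max=4 at (4,0)
Step 4: ant0:(4,0)->N->(3,0) | ant1:(0,1)->E->(0,2)
  grid max=3 at (4,0)
Step 5: ant0:(3,0)->S->(4,0) | ant1:(0,2)->E->(0,3)
  grid max=4 at (4,0)

(4,0) (0,3)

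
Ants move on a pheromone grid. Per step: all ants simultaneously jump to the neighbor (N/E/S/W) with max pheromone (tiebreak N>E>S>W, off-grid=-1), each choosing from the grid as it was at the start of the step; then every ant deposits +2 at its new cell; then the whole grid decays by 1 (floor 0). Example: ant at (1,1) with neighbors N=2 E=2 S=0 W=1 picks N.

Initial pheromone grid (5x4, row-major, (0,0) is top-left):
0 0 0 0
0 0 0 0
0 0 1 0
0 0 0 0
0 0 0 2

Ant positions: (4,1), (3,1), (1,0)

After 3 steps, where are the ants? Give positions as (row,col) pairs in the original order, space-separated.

Step 1: ant0:(4,1)->N->(3,1) | ant1:(3,1)->N->(2,1) | ant2:(1,0)->N->(0,0)
  grid max=1 at (0,0)
Step 2: ant0:(3,1)->N->(2,1) | ant1:(2,1)->S->(3,1) | ant2:(0,0)->E->(0,1)
  grid max=2 at (2,1)
Step 3: ant0:(2,1)->S->(3,1) | ant1:(3,1)->N->(2,1) | ant2:(0,1)->E->(0,2)
  grid max=3 at (2,1)

(3,1) (2,1) (0,2)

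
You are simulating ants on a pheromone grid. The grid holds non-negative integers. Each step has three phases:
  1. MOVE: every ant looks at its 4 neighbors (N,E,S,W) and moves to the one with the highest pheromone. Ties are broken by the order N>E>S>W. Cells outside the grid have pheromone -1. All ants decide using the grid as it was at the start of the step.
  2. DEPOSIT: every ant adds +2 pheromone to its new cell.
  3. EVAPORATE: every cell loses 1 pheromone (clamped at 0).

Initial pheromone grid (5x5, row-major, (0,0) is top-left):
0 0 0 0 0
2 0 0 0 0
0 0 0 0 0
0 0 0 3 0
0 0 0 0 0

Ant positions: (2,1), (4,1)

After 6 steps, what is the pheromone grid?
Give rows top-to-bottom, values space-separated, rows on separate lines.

After step 1: ants at (1,1),(3,1)
  0 0 0 0 0
  1 1 0 0 0
  0 0 0 0 0
  0 1 0 2 0
  0 0 0 0 0
After step 2: ants at (1,0),(2,1)
  0 0 0 0 0
  2 0 0 0 0
  0 1 0 0 0
  0 0 0 1 0
  0 0 0 0 0
After step 3: ants at (0,0),(1,1)
  1 0 0 0 0
  1 1 0 0 0
  0 0 0 0 0
  0 0 0 0 0
  0 0 0 0 0
After step 4: ants at (1,0),(1,0)
  0 0 0 0 0
  4 0 0 0 0
  0 0 0 0 0
  0 0 0 0 0
  0 0 0 0 0
After step 5: ants at (0,0),(0,0)
  3 0 0 0 0
  3 0 0 0 0
  0 0 0 0 0
  0 0 0 0 0
  0 0 0 0 0
After step 6: ants at (1,0),(1,0)
  2 0 0 0 0
  6 0 0 0 0
  0 0 0 0 0
  0 0 0 0 0
  0 0 0 0 0

2 0 0 0 0
6 0 0 0 0
0 0 0 0 0
0 0 0 0 0
0 0 0 0 0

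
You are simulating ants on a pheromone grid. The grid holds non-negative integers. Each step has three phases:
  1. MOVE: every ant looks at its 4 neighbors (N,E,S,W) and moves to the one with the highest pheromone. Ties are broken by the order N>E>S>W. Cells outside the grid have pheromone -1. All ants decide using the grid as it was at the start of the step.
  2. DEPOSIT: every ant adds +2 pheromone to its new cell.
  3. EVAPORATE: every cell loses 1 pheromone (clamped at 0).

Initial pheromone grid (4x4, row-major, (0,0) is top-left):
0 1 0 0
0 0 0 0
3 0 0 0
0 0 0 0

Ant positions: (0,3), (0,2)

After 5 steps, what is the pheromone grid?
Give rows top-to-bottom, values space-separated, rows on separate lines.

After step 1: ants at (1,3),(0,1)
  0 2 0 0
  0 0 0 1
  2 0 0 0
  0 0 0 0
After step 2: ants at (0,3),(0,2)
  0 1 1 1
  0 0 0 0
  1 0 0 0
  0 0 0 0
After step 3: ants at (0,2),(0,3)
  0 0 2 2
  0 0 0 0
  0 0 0 0
  0 0 0 0
After step 4: ants at (0,3),(0,2)
  0 0 3 3
  0 0 0 0
  0 0 0 0
  0 0 0 0
After step 5: ants at (0,2),(0,3)
  0 0 4 4
  0 0 0 0
  0 0 0 0
  0 0 0 0

0 0 4 4
0 0 0 0
0 0 0 0
0 0 0 0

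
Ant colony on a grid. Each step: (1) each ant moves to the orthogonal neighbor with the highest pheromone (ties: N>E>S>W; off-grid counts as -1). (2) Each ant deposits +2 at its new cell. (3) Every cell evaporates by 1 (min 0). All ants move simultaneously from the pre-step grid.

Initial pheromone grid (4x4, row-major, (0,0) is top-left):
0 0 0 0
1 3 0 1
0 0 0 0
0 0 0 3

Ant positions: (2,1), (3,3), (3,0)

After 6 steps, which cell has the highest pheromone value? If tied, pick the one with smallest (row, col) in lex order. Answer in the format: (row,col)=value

Answer: (1,1)=7

Derivation:
Step 1: ant0:(2,1)->N->(1,1) | ant1:(3,3)->N->(2,3) | ant2:(3,0)->N->(2,0)
  grid max=4 at (1,1)
Step 2: ant0:(1,1)->N->(0,1) | ant1:(2,3)->S->(3,3) | ant2:(2,0)->N->(1,0)
  grid max=3 at (1,1)
Step 3: ant0:(0,1)->S->(1,1) | ant1:(3,3)->N->(2,3) | ant2:(1,0)->E->(1,1)
  grid max=6 at (1,1)
Step 4: ant0:(1,1)->N->(0,1) | ant1:(2,3)->S->(3,3) | ant2:(1,1)->N->(0,1)
  grid max=5 at (1,1)
Step 5: ant0:(0,1)->S->(1,1) | ant1:(3,3)->N->(2,3) | ant2:(0,1)->S->(1,1)
  grid max=8 at (1,1)
Step 6: ant0:(1,1)->N->(0,1) | ant1:(2,3)->S->(3,3) | ant2:(1,1)->N->(0,1)
  grid max=7 at (1,1)
Final grid:
  0 5 0 0
  0 7 0 0
  0 0 0 0
  0 0 0 3
Max pheromone 7 at (1,1)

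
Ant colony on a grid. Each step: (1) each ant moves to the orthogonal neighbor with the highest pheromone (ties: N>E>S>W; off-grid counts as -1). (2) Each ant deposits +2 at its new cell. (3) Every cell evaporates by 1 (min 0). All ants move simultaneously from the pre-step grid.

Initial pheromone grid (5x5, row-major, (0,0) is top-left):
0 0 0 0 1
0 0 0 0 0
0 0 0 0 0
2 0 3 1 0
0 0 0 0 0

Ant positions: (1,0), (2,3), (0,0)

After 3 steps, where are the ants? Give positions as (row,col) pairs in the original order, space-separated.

Step 1: ant0:(1,0)->N->(0,0) | ant1:(2,3)->S->(3,3) | ant2:(0,0)->E->(0,1)
  grid max=2 at (3,2)
Step 2: ant0:(0,0)->E->(0,1) | ant1:(3,3)->W->(3,2) | ant2:(0,1)->W->(0,0)
  grid max=3 at (3,2)
Step 3: ant0:(0,1)->W->(0,0) | ant1:(3,2)->E->(3,3) | ant2:(0,0)->E->(0,1)
  grid max=3 at (0,0)

(0,0) (3,3) (0,1)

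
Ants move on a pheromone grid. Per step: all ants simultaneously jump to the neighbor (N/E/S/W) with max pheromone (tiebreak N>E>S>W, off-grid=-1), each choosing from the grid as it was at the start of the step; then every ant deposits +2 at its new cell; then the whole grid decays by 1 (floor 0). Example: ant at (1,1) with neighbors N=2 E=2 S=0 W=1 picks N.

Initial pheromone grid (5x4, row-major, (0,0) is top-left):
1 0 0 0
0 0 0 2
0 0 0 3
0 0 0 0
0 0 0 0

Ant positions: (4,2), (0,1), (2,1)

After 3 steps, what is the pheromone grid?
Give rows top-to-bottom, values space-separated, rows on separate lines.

After step 1: ants at (3,2),(0,0),(1,1)
  2 0 0 0
  0 1 0 1
  0 0 0 2
  0 0 1 0
  0 0 0 0
After step 2: ants at (2,2),(0,1),(0,1)
  1 3 0 0
  0 0 0 0
  0 0 1 1
  0 0 0 0
  0 0 0 0
After step 3: ants at (2,3),(0,0),(0,0)
  4 2 0 0
  0 0 0 0
  0 0 0 2
  0 0 0 0
  0 0 0 0

4 2 0 0
0 0 0 0
0 0 0 2
0 0 0 0
0 0 0 0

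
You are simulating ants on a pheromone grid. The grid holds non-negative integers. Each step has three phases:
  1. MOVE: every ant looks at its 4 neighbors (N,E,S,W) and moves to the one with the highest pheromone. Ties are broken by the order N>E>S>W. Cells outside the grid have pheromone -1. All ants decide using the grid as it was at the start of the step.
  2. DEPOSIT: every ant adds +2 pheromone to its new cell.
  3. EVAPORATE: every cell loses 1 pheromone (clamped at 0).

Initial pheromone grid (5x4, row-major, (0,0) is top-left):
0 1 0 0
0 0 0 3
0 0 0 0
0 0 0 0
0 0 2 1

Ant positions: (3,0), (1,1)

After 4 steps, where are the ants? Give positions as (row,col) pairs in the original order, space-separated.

Step 1: ant0:(3,0)->N->(2,0) | ant1:(1,1)->N->(0,1)
  grid max=2 at (0,1)
Step 2: ant0:(2,0)->N->(1,0) | ant1:(0,1)->E->(0,2)
  grid max=1 at (0,1)
Step 3: ant0:(1,0)->N->(0,0) | ant1:(0,2)->W->(0,1)
  grid max=2 at (0,1)
Step 4: ant0:(0,0)->E->(0,1) | ant1:(0,1)->W->(0,0)
  grid max=3 at (0,1)

(0,1) (0,0)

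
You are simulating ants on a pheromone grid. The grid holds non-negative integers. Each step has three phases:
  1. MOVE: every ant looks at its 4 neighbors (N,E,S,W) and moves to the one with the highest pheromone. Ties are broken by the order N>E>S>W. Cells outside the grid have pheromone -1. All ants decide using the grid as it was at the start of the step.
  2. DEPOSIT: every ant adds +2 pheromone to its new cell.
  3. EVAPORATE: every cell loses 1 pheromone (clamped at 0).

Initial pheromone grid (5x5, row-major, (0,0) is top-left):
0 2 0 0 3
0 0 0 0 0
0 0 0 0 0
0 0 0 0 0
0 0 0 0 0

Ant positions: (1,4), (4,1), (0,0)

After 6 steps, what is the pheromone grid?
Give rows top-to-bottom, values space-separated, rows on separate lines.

After step 1: ants at (0,4),(3,1),(0,1)
  0 3 0 0 4
  0 0 0 0 0
  0 0 0 0 0
  0 1 0 0 0
  0 0 0 0 0
After step 2: ants at (1,4),(2,1),(0,2)
  0 2 1 0 3
  0 0 0 0 1
  0 1 0 0 0
  0 0 0 0 0
  0 0 0 0 0
After step 3: ants at (0,4),(1,1),(0,1)
  0 3 0 0 4
  0 1 0 0 0
  0 0 0 0 0
  0 0 0 0 0
  0 0 0 0 0
After step 4: ants at (1,4),(0,1),(1,1)
  0 4 0 0 3
  0 2 0 0 1
  0 0 0 0 0
  0 0 0 0 0
  0 0 0 0 0
After step 5: ants at (0,4),(1,1),(0,1)
  0 5 0 0 4
  0 3 0 0 0
  0 0 0 0 0
  0 0 0 0 0
  0 0 0 0 0
After step 6: ants at (1,4),(0,1),(1,1)
  0 6 0 0 3
  0 4 0 0 1
  0 0 0 0 0
  0 0 0 0 0
  0 0 0 0 0

0 6 0 0 3
0 4 0 0 1
0 0 0 0 0
0 0 0 0 0
0 0 0 0 0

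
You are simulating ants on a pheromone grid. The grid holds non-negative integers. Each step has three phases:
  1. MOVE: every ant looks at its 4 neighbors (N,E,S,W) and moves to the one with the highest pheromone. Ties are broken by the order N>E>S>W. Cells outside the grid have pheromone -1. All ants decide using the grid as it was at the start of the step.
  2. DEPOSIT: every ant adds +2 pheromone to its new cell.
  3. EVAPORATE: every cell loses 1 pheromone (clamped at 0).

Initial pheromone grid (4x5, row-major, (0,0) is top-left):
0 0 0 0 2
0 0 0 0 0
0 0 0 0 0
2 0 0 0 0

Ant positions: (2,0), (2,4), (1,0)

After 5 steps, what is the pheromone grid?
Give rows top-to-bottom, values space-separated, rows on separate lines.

After step 1: ants at (3,0),(1,4),(0,0)
  1 0 0 0 1
  0 0 0 0 1
  0 0 0 0 0
  3 0 0 0 0
After step 2: ants at (2,0),(0,4),(0,1)
  0 1 0 0 2
  0 0 0 0 0
  1 0 0 0 0
  2 0 0 0 0
After step 3: ants at (3,0),(1,4),(0,2)
  0 0 1 0 1
  0 0 0 0 1
  0 0 0 0 0
  3 0 0 0 0
After step 4: ants at (2,0),(0,4),(0,3)
  0 0 0 1 2
  0 0 0 0 0
  1 0 0 0 0
  2 0 0 0 0
After step 5: ants at (3,0),(0,3),(0,4)
  0 0 0 2 3
  0 0 0 0 0
  0 0 0 0 0
  3 0 0 0 0

0 0 0 2 3
0 0 0 0 0
0 0 0 0 0
3 0 0 0 0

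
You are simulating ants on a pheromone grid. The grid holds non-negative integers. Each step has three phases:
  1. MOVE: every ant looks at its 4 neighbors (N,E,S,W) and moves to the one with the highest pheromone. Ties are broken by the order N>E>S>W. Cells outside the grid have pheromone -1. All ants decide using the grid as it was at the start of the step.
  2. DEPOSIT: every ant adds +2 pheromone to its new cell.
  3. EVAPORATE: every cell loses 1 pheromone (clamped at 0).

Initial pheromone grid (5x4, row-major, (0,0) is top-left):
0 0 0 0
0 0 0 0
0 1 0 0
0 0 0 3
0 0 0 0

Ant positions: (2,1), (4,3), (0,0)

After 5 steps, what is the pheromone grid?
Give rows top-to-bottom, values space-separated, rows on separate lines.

After step 1: ants at (1,1),(3,3),(0,1)
  0 1 0 0
  0 1 0 0
  0 0 0 0
  0 0 0 4
  0 0 0 0
After step 2: ants at (0,1),(2,3),(1,1)
  0 2 0 0
  0 2 0 0
  0 0 0 1
  0 0 0 3
  0 0 0 0
After step 3: ants at (1,1),(3,3),(0,1)
  0 3 0 0
  0 3 0 0
  0 0 0 0
  0 0 0 4
  0 0 0 0
After step 4: ants at (0,1),(2,3),(1,1)
  0 4 0 0
  0 4 0 0
  0 0 0 1
  0 0 0 3
  0 0 0 0
After step 5: ants at (1,1),(3,3),(0,1)
  0 5 0 0
  0 5 0 0
  0 0 0 0
  0 0 0 4
  0 0 0 0

0 5 0 0
0 5 0 0
0 0 0 0
0 0 0 4
0 0 0 0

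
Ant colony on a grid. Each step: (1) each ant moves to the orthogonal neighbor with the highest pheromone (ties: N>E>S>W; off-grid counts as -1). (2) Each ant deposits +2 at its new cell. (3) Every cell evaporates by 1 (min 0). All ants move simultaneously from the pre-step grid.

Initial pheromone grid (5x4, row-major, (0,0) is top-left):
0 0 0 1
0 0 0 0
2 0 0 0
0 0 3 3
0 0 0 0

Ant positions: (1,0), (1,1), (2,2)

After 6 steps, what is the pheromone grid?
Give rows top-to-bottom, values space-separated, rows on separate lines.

After step 1: ants at (2,0),(0,1),(3,2)
  0 1 0 0
  0 0 0 0
  3 0 0 0
  0 0 4 2
  0 0 0 0
After step 2: ants at (1,0),(0,2),(3,3)
  0 0 1 0
  1 0 0 0
  2 0 0 0
  0 0 3 3
  0 0 0 0
After step 3: ants at (2,0),(0,3),(3,2)
  0 0 0 1
  0 0 0 0
  3 0 0 0
  0 0 4 2
  0 0 0 0
After step 4: ants at (1,0),(1,3),(3,3)
  0 0 0 0
  1 0 0 1
  2 0 0 0
  0 0 3 3
  0 0 0 0
After step 5: ants at (2,0),(0,3),(3,2)
  0 0 0 1
  0 0 0 0
  3 0 0 0
  0 0 4 2
  0 0 0 0
After step 6: ants at (1,0),(1,3),(3,3)
  0 0 0 0
  1 0 0 1
  2 0 0 0
  0 0 3 3
  0 0 0 0

0 0 0 0
1 0 0 1
2 0 0 0
0 0 3 3
0 0 0 0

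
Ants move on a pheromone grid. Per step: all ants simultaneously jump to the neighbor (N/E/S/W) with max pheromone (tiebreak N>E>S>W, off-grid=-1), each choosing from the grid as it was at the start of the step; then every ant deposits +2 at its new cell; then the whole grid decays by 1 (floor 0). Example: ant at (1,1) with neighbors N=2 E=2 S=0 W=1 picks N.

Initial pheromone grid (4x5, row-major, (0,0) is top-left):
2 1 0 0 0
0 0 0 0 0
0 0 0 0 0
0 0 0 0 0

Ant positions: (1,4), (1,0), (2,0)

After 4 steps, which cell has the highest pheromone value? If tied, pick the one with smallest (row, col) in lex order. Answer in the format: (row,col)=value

Answer: (0,0)=6

Derivation:
Step 1: ant0:(1,4)->N->(0,4) | ant1:(1,0)->N->(0,0) | ant2:(2,0)->N->(1,0)
  grid max=3 at (0,0)
Step 2: ant0:(0,4)->S->(1,4) | ant1:(0,0)->S->(1,0) | ant2:(1,0)->N->(0,0)
  grid max=4 at (0,0)
Step 3: ant0:(1,4)->N->(0,4) | ant1:(1,0)->N->(0,0) | ant2:(0,0)->S->(1,0)
  grid max=5 at (0,0)
Step 4: ant0:(0,4)->S->(1,4) | ant1:(0,0)->S->(1,0) | ant2:(1,0)->N->(0,0)
  grid max=6 at (0,0)
Final grid:
  6 0 0 0 0
  4 0 0 0 1
  0 0 0 0 0
  0 0 0 0 0
Max pheromone 6 at (0,0)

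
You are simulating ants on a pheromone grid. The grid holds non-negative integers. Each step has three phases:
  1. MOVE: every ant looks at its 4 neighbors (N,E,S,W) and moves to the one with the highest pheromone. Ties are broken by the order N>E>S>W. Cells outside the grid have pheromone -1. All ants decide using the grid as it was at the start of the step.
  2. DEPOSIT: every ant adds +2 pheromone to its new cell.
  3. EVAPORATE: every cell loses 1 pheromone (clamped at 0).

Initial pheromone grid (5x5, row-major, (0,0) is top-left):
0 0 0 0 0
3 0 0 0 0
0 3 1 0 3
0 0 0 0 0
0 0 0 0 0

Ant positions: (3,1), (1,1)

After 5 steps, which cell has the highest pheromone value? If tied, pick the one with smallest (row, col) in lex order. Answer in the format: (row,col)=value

Answer: (2,1)=10

Derivation:
Step 1: ant0:(3,1)->N->(2,1) | ant1:(1,1)->S->(2,1)
  grid max=6 at (2,1)
Step 2: ant0:(2,1)->N->(1,1) | ant1:(2,1)->N->(1,1)
  grid max=5 at (2,1)
Step 3: ant0:(1,1)->S->(2,1) | ant1:(1,1)->S->(2,1)
  grid max=8 at (2,1)
Step 4: ant0:(2,1)->N->(1,1) | ant1:(2,1)->N->(1,1)
  grid max=7 at (2,1)
Step 5: ant0:(1,1)->S->(2,1) | ant1:(1,1)->S->(2,1)
  grid max=10 at (2,1)
Final grid:
  0 0 0 0 0
  0 4 0 0 0
  0 10 0 0 0
  0 0 0 0 0
  0 0 0 0 0
Max pheromone 10 at (2,1)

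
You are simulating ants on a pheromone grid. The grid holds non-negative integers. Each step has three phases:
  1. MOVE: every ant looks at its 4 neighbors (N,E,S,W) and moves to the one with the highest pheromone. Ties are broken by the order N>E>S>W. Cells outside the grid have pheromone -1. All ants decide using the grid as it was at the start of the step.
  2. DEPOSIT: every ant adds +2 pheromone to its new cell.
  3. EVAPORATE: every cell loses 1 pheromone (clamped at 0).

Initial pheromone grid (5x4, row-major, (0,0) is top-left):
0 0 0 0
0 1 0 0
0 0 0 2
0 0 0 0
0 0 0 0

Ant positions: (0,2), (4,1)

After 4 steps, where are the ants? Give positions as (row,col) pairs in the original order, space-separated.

Step 1: ant0:(0,2)->E->(0,3) | ant1:(4,1)->N->(3,1)
  grid max=1 at (0,3)
Step 2: ant0:(0,3)->S->(1,3) | ant1:(3,1)->N->(2,1)
  grid max=1 at (1,3)
Step 3: ant0:(1,3)->N->(0,3) | ant1:(2,1)->N->(1,1)
  grid max=1 at (0,3)
Step 4: ant0:(0,3)->S->(1,3) | ant1:(1,1)->N->(0,1)
  grid max=1 at (0,1)

(1,3) (0,1)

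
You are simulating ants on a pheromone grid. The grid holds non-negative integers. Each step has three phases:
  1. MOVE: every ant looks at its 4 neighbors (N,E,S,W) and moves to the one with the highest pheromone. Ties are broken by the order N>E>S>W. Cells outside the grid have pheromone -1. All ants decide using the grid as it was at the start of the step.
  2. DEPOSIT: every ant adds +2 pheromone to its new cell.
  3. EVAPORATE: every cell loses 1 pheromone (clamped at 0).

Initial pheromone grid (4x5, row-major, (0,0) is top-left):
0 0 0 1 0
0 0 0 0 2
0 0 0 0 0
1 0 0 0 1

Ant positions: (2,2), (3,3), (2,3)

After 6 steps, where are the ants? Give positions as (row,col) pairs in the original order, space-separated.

Step 1: ant0:(2,2)->N->(1,2) | ant1:(3,3)->E->(3,4) | ant2:(2,3)->N->(1,3)
  grid max=2 at (3,4)
Step 2: ant0:(1,2)->E->(1,3) | ant1:(3,4)->N->(2,4) | ant2:(1,3)->E->(1,4)
  grid max=2 at (1,3)
Step 3: ant0:(1,3)->E->(1,4) | ant1:(2,4)->N->(1,4) | ant2:(1,4)->W->(1,3)
  grid max=5 at (1,4)
Step 4: ant0:(1,4)->W->(1,3) | ant1:(1,4)->W->(1,3) | ant2:(1,3)->E->(1,4)
  grid max=6 at (1,3)
Step 5: ant0:(1,3)->E->(1,4) | ant1:(1,3)->E->(1,4) | ant2:(1,4)->W->(1,3)
  grid max=9 at (1,4)
Step 6: ant0:(1,4)->W->(1,3) | ant1:(1,4)->W->(1,3) | ant2:(1,3)->E->(1,4)
  grid max=10 at (1,3)

(1,3) (1,3) (1,4)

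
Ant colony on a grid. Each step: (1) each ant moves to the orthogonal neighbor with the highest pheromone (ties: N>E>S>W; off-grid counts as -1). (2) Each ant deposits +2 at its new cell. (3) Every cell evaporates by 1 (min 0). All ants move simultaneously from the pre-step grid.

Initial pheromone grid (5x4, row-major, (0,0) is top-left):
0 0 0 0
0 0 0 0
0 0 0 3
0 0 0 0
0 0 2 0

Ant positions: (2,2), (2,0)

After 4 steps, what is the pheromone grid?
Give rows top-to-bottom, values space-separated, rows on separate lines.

After step 1: ants at (2,3),(1,0)
  0 0 0 0
  1 0 0 0
  0 0 0 4
  0 0 0 0
  0 0 1 0
After step 2: ants at (1,3),(0,0)
  1 0 0 0
  0 0 0 1
  0 0 0 3
  0 0 0 0
  0 0 0 0
After step 3: ants at (2,3),(0,1)
  0 1 0 0
  0 0 0 0
  0 0 0 4
  0 0 0 0
  0 0 0 0
After step 4: ants at (1,3),(0,2)
  0 0 1 0
  0 0 0 1
  0 0 0 3
  0 0 0 0
  0 0 0 0

0 0 1 0
0 0 0 1
0 0 0 3
0 0 0 0
0 0 0 0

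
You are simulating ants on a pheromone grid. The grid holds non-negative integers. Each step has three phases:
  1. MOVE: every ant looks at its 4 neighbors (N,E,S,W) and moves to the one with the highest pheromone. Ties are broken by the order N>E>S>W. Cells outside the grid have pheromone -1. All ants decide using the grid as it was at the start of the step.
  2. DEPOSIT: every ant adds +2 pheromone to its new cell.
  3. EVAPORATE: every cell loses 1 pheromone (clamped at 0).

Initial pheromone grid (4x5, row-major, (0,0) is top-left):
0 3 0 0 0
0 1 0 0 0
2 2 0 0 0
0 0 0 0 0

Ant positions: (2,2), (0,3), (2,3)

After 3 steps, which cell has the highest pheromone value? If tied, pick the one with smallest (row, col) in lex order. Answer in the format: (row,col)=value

Answer: (0,4)=3

Derivation:
Step 1: ant0:(2,2)->W->(2,1) | ant1:(0,3)->E->(0,4) | ant2:(2,3)->N->(1,3)
  grid max=3 at (2,1)
Step 2: ant0:(2,1)->W->(2,0) | ant1:(0,4)->S->(1,4) | ant2:(1,3)->N->(0,3)
  grid max=2 at (2,0)
Step 3: ant0:(2,0)->E->(2,1) | ant1:(1,4)->N->(0,4) | ant2:(0,3)->E->(0,4)
  grid max=3 at (0,4)
Final grid:
  0 0 0 0 3
  0 0 0 0 0
  1 3 0 0 0
  0 0 0 0 0
Max pheromone 3 at (0,4)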